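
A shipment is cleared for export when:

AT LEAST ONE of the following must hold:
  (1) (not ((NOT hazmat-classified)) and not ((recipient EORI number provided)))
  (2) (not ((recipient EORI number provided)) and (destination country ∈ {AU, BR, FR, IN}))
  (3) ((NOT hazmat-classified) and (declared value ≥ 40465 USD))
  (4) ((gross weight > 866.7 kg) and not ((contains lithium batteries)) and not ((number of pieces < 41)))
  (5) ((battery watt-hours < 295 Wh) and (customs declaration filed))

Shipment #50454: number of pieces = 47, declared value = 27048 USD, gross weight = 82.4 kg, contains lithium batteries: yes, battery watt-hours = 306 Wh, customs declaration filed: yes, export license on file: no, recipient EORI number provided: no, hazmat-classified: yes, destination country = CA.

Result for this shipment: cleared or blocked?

Atomic conditions:
  NOT hazmat-classified: yes → false
  recipient EORI number provided: no → false
  destination country ∈ {AU, BR, FR, IN}: CA is not in the set → false
  declared value ≥ 40465 USD: 27048 ≥ 40465 is false
  gross weight > 866.7 kg: 82.4 > 866.7 is false
  contains lithium batteries: yes → true
  number of pieces < 41: 47 < 41 is false
  battery watt-hours < 295 Wh: 306 < 295 is false
  customs declaration filed: yes → true
Combine:
[1.1] NOT false = true
[1.2] NOT false = true
[1] true AND true = true
[2.1] NOT false = true
[2] true AND false = false
[3] false AND false = false
[4.2] NOT true = false
[4.3] NOT false = true
[4] false AND false AND true = false
[5] false AND true = false
[root] true OR false OR false OR false OR false = true
Overall: true → cleared

Cleared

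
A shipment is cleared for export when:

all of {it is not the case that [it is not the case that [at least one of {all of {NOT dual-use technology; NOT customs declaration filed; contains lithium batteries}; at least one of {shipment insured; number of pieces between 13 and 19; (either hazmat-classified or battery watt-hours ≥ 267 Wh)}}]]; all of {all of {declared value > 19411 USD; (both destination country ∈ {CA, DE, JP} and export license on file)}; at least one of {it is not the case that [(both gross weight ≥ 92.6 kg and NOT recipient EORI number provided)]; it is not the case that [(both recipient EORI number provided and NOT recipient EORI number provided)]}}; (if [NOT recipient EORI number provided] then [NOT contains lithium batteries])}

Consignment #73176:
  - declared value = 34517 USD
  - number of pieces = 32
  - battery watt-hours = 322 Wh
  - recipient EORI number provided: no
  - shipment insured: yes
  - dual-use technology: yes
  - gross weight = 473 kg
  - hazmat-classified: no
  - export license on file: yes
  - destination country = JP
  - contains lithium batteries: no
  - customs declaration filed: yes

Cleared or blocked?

Cleared

Atomic conditions:
  NOT dual-use technology: yes → false
  NOT customs declaration filed: yes → false
  contains lithium batteries: no → false
  shipment insured: yes → true
  number of pieces between 13 and 19: 32 in [13, 19] is false
  hazmat-classified: no → false
  battery watt-hours ≥ 267 Wh: 322 ≥ 267 is true
  declared value > 19411 USD: 34517 > 19411 is true
  destination country ∈ {CA, DE, JP}: JP is in the set → true
  export license on file: yes → true
  gross weight ≥ 92.6 kg: 473 ≥ 92.6 is true
  NOT recipient EORI number provided: no → true
  recipient EORI number provided: no → false
  NOT contains lithium batteries: no → true
Combine:
[1.1.1.1] false AND false AND false = false
[1.1.1.2.3] false OR true = true
[1.1.1.2] true OR false OR true = true
[1.1.1] false OR true = true
[1.1] NOT true = false
[1] NOT false = true
[2.1.2] true AND true = true
[2.1] true AND true = true
[2.2.1.1] true AND true = true
[2.2.1] NOT true = false
[2.2.2.1] false AND true = false
[2.2.2] NOT false = true
[2.2] false OR true = true
[2] true AND true = true
[3] true → true = true
[root] true AND true AND true = true
Overall: true → cleared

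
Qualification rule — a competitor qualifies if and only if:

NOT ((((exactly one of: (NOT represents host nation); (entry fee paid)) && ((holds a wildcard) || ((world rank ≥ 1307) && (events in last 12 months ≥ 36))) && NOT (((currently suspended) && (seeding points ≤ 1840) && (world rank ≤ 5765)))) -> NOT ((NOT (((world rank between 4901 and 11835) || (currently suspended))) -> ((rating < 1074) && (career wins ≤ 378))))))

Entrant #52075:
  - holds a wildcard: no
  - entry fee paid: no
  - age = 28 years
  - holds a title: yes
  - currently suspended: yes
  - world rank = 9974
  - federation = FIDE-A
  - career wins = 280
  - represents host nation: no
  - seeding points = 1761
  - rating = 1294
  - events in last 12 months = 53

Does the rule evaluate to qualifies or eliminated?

Qualifies

Atomic conditions:
  NOT represents host nation: no → true
  entry fee paid: no → false
  holds a wildcard: no → false
  world rank ≥ 1307: 9974 ≥ 1307 is true
  events in last 12 months ≥ 36: 53 ≥ 36 is true
  currently suspended: yes → true
  seeding points ≤ 1840: 1761 ≤ 1840 is true
  world rank ≤ 5765: 9974 ≤ 5765 is false
  world rank between 4901 and 11835: 9974 in [4901, 11835] is true
  rating < 1074: 1294 < 1074 is false
  career wins ≤ 378: 280 ≤ 378 is true
Combine:
[1.1.1] exactly-one(true, false) = true
[1.1.2.2] true AND true = true
[1.1.2] false OR true = true
[1.1.3.1] true AND true AND false = false
[1.1.3] NOT false = true
[1.1] true AND true AND true = true
[1.2.1.1.1] true OR true = true
[1.2.1.1] NOT true = false
[1.2.1.2] false AND true = false
[1.2.1] false → false (antecedent false ⇒ implication holds) = true
[1.2] NOT true = false
[1] true → false = false
[root] NOT false = true
Overall: true → qualifies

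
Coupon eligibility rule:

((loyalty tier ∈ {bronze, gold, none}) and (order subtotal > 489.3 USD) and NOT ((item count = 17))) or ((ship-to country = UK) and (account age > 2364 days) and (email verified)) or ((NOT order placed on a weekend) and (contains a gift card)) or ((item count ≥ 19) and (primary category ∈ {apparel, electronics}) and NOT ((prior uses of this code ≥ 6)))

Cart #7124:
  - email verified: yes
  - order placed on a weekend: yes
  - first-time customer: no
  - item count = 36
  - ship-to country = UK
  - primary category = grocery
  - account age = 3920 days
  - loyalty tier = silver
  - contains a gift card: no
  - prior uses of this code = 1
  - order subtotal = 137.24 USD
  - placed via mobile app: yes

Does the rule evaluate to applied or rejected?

Atomic conditions:
  loyalty tier ∈ {bronze, gold, none}: silver is not in the set → false
  order subtotal > 489.3 USD: 137.24 > 489.3 is false
  item count = 17: 36 == 17 is false
  ship-to country = UK: UK == UK is true
  account age > 2364 days: 3920 > 2364 is true
  email verified: yes → true
  NOT order placed on a weekend: yes → false
  contains a gift card: no → false
  item count ≥ 19: 36 ≥ 19 is true
  primary category ∈ {apparel, electronics}: grocery is not in the set → false
  prior uses of this code ≥ 6: 1 ≥ 6 is false
Combine:
[1.3] NOT false = true
[1] false AND false AND true = false
[2] true AND true AND true = true
[3] false AND false = false
[4.3] NOT false = true
[4] true AND false AND true = false
[root] false OR true OR false OR false = true
Overall: true → applied

Applied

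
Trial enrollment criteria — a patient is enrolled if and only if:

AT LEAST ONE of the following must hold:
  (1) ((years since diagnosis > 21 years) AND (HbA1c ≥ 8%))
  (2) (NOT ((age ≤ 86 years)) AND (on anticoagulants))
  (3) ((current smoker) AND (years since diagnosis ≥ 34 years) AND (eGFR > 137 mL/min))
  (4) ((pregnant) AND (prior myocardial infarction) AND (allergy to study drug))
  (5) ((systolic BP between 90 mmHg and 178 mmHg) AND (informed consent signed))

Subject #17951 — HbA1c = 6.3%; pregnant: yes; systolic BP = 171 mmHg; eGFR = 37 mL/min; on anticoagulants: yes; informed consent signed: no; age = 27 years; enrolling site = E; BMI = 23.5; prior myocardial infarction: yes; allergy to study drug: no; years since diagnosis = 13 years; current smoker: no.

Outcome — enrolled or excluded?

Excluded

Atomic conditions:
  years since diagnosis > 21 years: 13 > 21 is false
  HbA1c ≥ 8%: 6.3 ≥ 8 is false
  age ≤ 86 years: 27 ≤ 86 is true
  on anticoagulants: yes → true
  current smoker: no → false
  years since diagnosis ≥ 34 years: 13 ≥ 34 is false
  eGFR > 137 mL/min: 37 > 137 is false
  pregnant: yes → true
  prior myocardial infarction: yes → true
  allergy to study drug: no → false
  systolic BP between 90 mmHg and 178 mmHg: 171 in [90, 178] is true
  informed consent signed: no → false
Combine:
[1] false AND false = false
[2.1] NOT true = false
[2] false AND true = false
[3] false AND false AND false = false
[4] true AND true AND false = false
[5] true AND false = false
[root] false OR false OR false OR false OR false = false
Overall: false → excluded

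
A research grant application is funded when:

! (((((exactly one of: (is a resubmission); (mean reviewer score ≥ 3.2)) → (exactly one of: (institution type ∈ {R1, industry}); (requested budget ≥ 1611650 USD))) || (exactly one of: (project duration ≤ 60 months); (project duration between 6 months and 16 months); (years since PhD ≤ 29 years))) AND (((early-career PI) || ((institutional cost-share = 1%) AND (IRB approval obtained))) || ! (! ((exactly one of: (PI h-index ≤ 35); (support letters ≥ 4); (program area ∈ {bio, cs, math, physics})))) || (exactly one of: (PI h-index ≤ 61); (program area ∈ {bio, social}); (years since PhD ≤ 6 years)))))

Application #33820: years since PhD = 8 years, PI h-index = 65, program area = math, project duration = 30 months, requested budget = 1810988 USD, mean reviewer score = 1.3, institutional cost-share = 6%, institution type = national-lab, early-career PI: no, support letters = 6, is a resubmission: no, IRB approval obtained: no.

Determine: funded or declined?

Funded

Atomic conditions:
  is a resubmission: no → false
  mean reviewer score ≥ 3.2: 1.3 ≥ 3.2 is false
  institution type ∈ {R1, industry}: national-lab is not in the set → false
  requested budget ≥ 1611650 USD: 1810988 ≥ 1611650 is true
  project duration ≤ 60 months: 30 ≤ 60 is true
  project duration between 6 months and 16 months: 30 in [6, 16] is false
  years since PhD ≤ 29 years: 8 ≤ 29 is true
  early-career PI: no → false
  institutional cost-share = 1%: 6 == 1 is false
  IRB approval obtained: no → false
  PI h-index ≤ 35: 65 ≤ 35 is false
  support letters ≥ 4: 6 ≥ 4 is true
  program area ∈ {bio, cs, math, physics}: math is in the set → true
  PI h-index ≤ 61: 65 ≤ 61 is false
  program area ∈ {bio, social}: math is not in the set → false
  years since PhD ≤ 6 years: 8 ≤ 6 is false
Combine:
[1.1.1.1] exactly-one(false, false) = false
[1.1.1.2] exactly-one(false, true) = true
[1.1.1] false → true (antecedent false ⇒ implication holds) = true
[1.1.2] exactly-one(true, false, true) = false
[1.1] true OR false = true
[1.2.1.2] false AND false = false
[1.2.1] false OR false = false
[1.2.2.1.1] exactly-one(false, true, true) = false
[1.2.2.1] NOT false = true
[1.2.2] NOT true = false
[1.2.3] exactly-one(false, false, false) = false
[1.2] false OR false OR false = false
[1] true AND false = false
[root] NOT false = true
Overall: true → funded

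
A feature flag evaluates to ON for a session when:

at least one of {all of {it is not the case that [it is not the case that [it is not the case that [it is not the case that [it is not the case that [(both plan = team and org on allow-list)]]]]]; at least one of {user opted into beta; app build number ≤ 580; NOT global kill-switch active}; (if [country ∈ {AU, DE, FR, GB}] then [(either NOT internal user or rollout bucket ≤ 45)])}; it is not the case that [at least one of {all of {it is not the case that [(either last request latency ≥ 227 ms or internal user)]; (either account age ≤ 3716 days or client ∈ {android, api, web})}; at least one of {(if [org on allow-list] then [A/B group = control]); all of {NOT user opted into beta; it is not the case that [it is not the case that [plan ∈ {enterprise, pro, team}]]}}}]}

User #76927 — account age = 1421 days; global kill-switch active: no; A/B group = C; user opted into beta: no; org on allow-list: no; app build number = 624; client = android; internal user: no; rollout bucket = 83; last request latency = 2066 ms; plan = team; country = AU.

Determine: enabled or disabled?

Enabled

Atomic conditions:
  plan = team: team == team is true
  org on allow-list: no → false
  user opted into beta: no → false
  app build number ≤ 580: 624 ≤ 580 is false
  NOT global kill-switch active: no → true
  country ∈ {AU, DE, FR, GB}: AU is in the set → true
  NOT internal user: no → true
  rollout bucket ≤ 45: 83 ≤ 45 is false
  last request latency ≥ 227 ms: 2066 ≥ 227 is true
  internal user: no → false
  account age ≤ 3716 days: 1421 ≤ 3716 is true
  client ∈ {android, api, web}: android is in the set → true
  A/B group = control: C == control is false
  NOT user opted into beta: no → true
  plan ∈ {enterprise, pro, team}: team is in the set → true
Combine:
[1.1.1.1.1.1.1] true AND false = false
[1.1.1.1.1.1] NOT false = true
[1.1.1.1.1] NOT true = false
[1.1.1.1] NOT false = true
[1.1.1] NOT true = false
[1.1] NOT false = true
[1.2] false OR false OR true = true
[1.3.2] true OR false = true
[1.3] true → true = true
[1] true AND true AND true = true
[2.1.1.1.1] true OR false = true
[2.1.1.1] NOT true = false
[2.1.1.2] true OR true = true
[2.1.1] false AND true = false
[2.1.2.1] false → false (antecedent false ⇒ implication holds) = true
[2.1.2.2.2.1] NOT true = false
[2.1.2.2.2] NOT false = true
[2.1.2.2] true AND true = true
[2.1.2] true OR true = true
[2.1] false OR true = true
[2] NOT true = false
[root] true OR false = true
Overall: true → enabled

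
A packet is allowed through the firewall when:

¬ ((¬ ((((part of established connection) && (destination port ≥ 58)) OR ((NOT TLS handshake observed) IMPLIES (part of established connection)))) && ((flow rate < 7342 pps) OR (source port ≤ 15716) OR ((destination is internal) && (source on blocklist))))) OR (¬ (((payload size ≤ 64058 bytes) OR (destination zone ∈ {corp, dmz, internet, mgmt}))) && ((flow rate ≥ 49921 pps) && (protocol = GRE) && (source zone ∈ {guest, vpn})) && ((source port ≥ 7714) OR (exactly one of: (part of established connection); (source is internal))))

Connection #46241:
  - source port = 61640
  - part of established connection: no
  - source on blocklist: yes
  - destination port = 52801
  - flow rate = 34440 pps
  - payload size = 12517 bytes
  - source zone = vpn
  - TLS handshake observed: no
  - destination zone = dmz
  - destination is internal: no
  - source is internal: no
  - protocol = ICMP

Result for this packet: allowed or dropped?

Atomic conditions:
  part of established connection: no → false
  destination port ≥ 58: 52801 ≥ 58 is true
  NOT TLS handshake observed: no → true
  flow rate < 7342 pps: 34440 < 7342 is false
  source port ≤ 15716: 61640 ≤ 15716 is false
  destination is internal: no → false
  source on blocklist: yes → true
  payload size ≤ 64058 bytes: 12517 ≤ 64058 is true
  destination zone ∈ {corp, dmz, internet, mgmt}: dmz is in the set → true
  flow rate ≥ 49921 pps: 34440 ≥ 49921 is false
  protocol = GRE: ICMP == GRE is false
  source zone ∈ {guest, vpn}: vpn is in the set → true
  source port ≥ 7714: 61640 ≥ 7714 is true
  source is internal: no → false
Combine:
[1.1.1.1.1] false AND true = false
[1.1.1.1.2] true → false = false
[1.1.1.1] false OR false = false
[1.1.1] NOT false = true
[1.1.2.3] false AND true = false
[1.1.2] false OR false OR false = false
[1.1] true AND false = false
[1] NOT false = true
[2.1.1] true OR true = true
[2.1] NOT true = false
[2.2] false AND false AND true = false
[2.3.2] exactly-one(false, false) = false
[2.3] true OR false = true
[2] false AND false AND true = false
[root] true OR false = true
Overall: true → allowed

Allowed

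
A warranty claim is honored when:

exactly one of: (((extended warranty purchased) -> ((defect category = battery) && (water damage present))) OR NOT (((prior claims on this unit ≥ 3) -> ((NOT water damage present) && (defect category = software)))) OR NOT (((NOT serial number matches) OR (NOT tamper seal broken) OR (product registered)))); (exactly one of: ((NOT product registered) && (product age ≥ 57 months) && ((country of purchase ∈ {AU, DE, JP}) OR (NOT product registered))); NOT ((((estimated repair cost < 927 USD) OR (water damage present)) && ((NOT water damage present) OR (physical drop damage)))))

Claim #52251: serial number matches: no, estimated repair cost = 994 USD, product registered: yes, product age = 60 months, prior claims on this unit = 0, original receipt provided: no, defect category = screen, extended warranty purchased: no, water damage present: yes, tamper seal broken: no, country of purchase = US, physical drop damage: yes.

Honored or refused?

Atomic conditions:
  extended warranty purchased: no → false
  defect category = battery: screen == battery is false
  water damage present: yes → true
  prior claims on this unit ≥ 3: 0 ≥ 3 is false
  NOT water damage present: yes → false
  defect category = software: screen == software is false
  NOT serial number matches: no → true
  NOT tamper seal broken: no → true
  product registered: yes → true
  NOT product registered: yes → false
  product age ≥ 57 months: 60 ≥ 57 is true
  country of purchase ∈ {AU, DE, JP}: US is not in the set → false
  estimated repair cost < 927 USD: 994 < 927 is false
  physical drop damage: yes → true
Combine:
[1.1.2] false AND true = false
[1.1] false → false (antecedent false ⇒ implication holds) = true
[1.2.1.2] false AND false = false
[1.2.1] false → false (antecedent false ⇒ implication holds) = true
[1.2] NOT true = false
[1.3.1] true OR true OR true = true
[1.3] NOT true = false
[1] true OR false OR false = true
[2.1.3] false OR false = false
[2.1] false AND true AND false = false
[2.2.1.1] false OR true = true
[2.2.1.2] false OR true = true
[2.2.1] true AND true = true
[2.2] NOT true = false
[2] exactly-one(false, false) = false
[root] exactly-one(true, false) = true
Overall: true → honored

Honored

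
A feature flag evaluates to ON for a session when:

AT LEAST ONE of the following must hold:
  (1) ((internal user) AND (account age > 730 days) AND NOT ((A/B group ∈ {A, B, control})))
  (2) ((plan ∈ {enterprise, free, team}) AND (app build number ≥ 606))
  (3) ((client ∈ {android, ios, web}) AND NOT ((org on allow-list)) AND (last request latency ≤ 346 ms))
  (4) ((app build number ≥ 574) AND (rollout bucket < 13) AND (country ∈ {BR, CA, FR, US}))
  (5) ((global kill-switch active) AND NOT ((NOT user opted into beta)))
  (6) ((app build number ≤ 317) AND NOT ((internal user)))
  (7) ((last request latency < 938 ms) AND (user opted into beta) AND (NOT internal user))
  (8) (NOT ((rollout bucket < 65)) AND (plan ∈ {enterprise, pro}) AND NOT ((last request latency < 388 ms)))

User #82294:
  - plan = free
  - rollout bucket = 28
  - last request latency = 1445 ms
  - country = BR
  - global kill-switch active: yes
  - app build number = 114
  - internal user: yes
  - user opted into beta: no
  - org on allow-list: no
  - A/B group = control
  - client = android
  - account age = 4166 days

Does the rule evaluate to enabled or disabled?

Atomic conditions:
  internal user: yes → true
  account age > 730 days: 4166 > 730 is true
  A/B group ∈ {A, B, control}: control is in the set → true
  plan ∈ {enterprise, free, team}: free is in the set → true
  app build number ≥ 606: 114 ≥ 606 is false
  client ∈ {android, ios, web}: android is in the set → true
  org on allow-list: no → false
  last request latency ≤ 346 ms: 1445 ≤ 346 is false
  app build number ≥ 574: 114 ≥ 574 is false
  rollout bucket < 13: 28 < 13 is false
  country ∈ {BR, CA, FR, US}: BR is in the set → true
  global kill-switch active: yes → true
  NOT user opted into beta: no → true
  app build number ≤ 317: 114 ≤ 317 is true
  last request latency < 938 ms: 1445 < 938 is false
  user opted into beta: no → false
  NOT internal user: yes → false
  rollout bucket < 65: 28 < 65 is true
  plan ∈ {enterprise, pro}: free is not in the set → false
  last request latency < 388 ms: 1445 < 388 is false
Combine:
[1.3] NOT true = false
[1] true AND true AND false = false
[2] true AND false = false
[3.2] NOT false = true
[3] true AND true AND false = false
[4] false AND false AND true = false
[5.2] NOT true = false
[5] true AND false = false
[6.2] NOT true = false
[6] true AND false = false
[7] false AND false AND false = false
[8.1] NOT true = false
[8.3] NOT false = true
[8] false AND false AND true = false
[root] false OR false OR false OR false OR false OR false OR false OR false = false
Overall: false → disabled

Disabled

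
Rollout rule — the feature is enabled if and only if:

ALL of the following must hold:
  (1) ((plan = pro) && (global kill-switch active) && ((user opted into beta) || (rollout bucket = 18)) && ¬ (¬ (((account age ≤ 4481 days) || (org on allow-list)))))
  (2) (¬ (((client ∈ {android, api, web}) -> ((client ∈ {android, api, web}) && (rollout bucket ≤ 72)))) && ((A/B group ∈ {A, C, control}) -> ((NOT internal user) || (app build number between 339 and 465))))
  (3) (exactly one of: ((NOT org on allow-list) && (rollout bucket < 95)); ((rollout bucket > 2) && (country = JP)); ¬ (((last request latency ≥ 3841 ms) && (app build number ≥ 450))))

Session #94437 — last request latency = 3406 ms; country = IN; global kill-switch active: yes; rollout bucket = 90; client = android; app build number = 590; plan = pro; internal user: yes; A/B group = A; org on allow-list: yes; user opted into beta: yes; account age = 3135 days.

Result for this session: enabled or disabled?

Atomic conditions:
  plan = pro: pro == pro is true
  global kill-switch active: yes → true
  user opted into beta: yes → true
  rollout bucket = 18: 90 == 18 is false
  account age ≤ 4481 days: 3135 ≤ 4481 is true
  org on allow-list: yes → true
  client ∈ {android, api, web}: android is in the set → true
  rollout bucket ≤ 72: 90 ≤ 72 is false
  A/B group ∈ {A, C, control}: A is in the set → true
  NOT internal user: yes → false
  app build number between 339 and 465: 590 in [339, 465] is false
  NOT org on allow-list: yes → false
  rollout bucket < 95: 90 < 95 is true
  rollout bucket > 2: 90 > 2 is true
  country = JP: IN == JP is false
  last request latency ≥ 3841 ms: 3406 ≥ 3841 is false
  app build number ≥ 450: 590 ≥ 450 is true
Combine:
[1.3] true OR false = true
[1.4.1.1] true OR true = true
[1.4.1] NOT true = false
[1.4] NOT false = true
[1] true AND true AND true AND true = true
[2.1.1.2] true AND false = false
[2.1.1] true → false = false
[2.1] NOT false = true
[2.2.2] false OR false = false
[2.2] true → false = false
[2] true AND false = false
[3.1] false AND true = false
[3.2] true AND false = false
[3.3.1] false AND true = false
[3.3] NOT false = true
[3] exactly-one(false, false, true) = true
[root] true AND false AND true = false
Overall: false → disabled

Disabled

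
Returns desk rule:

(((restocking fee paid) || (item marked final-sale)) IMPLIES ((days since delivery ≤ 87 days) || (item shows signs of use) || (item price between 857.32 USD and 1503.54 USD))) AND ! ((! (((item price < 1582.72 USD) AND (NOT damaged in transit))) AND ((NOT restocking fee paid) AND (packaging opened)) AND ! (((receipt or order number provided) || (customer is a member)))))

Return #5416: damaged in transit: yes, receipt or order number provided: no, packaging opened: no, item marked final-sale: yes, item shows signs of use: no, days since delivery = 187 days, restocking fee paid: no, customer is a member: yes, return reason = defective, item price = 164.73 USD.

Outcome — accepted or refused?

Atomic conditions:
  restocking fee paid: no → false
  item marked final-sale: yes → true
  days since delivery ≤ 87 days: 187 ≤ 87 is false
  item shows signs of use: no → false
  item price between 857.32 USD and 1503.54 USD: 164.73 in [857.32, 1503.54] is false
  item price < 1582.72 USD: 164.73 < 1582.72 is true
  NOT damaged in transit: yes → false
  NOT restocking fee paid: no → true
  packaging opened: no → false
  receipt or order number provided: no → false
  customer is a member: yes → true
Combine:
[1.1] false OR true = true
[1.2] false OR false OR false = false
[1] true → false = false
[2.1.1.1] true AND false = false
[2.1.1] NOT false = true
[2.1.2] true AND false = false
[2.1.3.1] false OR true = true
[2.1.3] NOT true = false
[2.1] true AND false AND false = false
[2] NOT false = true
[root] false AND true = false
Overall: false → refused

Refused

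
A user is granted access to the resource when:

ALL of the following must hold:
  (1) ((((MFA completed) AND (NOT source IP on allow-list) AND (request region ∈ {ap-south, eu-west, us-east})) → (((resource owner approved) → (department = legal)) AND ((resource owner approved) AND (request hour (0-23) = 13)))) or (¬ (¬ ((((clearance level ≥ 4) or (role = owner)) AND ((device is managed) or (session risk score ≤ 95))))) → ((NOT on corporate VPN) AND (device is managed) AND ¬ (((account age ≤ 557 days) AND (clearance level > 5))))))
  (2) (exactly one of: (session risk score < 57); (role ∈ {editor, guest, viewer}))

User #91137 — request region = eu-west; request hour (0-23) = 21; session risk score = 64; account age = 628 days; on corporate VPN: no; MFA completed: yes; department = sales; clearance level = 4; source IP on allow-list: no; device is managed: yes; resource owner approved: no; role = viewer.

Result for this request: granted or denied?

Granted

Atomic conditions:
  MFA completed: yes → true
  NOT source IP on allow-list: no → true
  request region ∈ {ap-south, eu-west, us-east}: eu-west is in the set → true
  resource owner approved: no → false
  department = legal: sales == legal is false
  request hour (0-23) = 13: 21 == 13 is false
  clearance level ≥ 4: 4 ≥ 4 is true
  role = owner: viewer == owner is false
  device is managed: yes → true
  session risk score ≤ 95: 64 ≤ 95 is true
  NOT on corporate VPN: no → true
  account age ≤ 557 days: 628 ≤ 557 is false
  clearance level > 5: 4 > 5 is false
  session risk score < 57: 64 < 57 is false
  role ∈ {editor, guest, viewer}: viewer is in the set → true
Combine:
[1.1.1] true AND true AND true = true
[1.1.2.1] false → false (antecedent false ⇒ implication holds) = true
[1.1.2.2] false AND false = false
[1.1.2] true AND false = false
[1.1] true → false = false
[1.2.1.1.1.1] true OR false = true
[1.2.1.1.1.2] true OR true = true
[1.2.1.1.1] true AND true = true
[1.2.1.1] NOT true = false
[1.2.1] NOT false = true
[1.2.2.3.1] false AND false = false
[1.2.2.3] NOT false = true
[1.2.2] true AND true AND true = true
[1.2] true → true = true
[1] false OR true = true
[2] exactly-one(false, true) = true
[root] true AND true = true
Overall: true → granted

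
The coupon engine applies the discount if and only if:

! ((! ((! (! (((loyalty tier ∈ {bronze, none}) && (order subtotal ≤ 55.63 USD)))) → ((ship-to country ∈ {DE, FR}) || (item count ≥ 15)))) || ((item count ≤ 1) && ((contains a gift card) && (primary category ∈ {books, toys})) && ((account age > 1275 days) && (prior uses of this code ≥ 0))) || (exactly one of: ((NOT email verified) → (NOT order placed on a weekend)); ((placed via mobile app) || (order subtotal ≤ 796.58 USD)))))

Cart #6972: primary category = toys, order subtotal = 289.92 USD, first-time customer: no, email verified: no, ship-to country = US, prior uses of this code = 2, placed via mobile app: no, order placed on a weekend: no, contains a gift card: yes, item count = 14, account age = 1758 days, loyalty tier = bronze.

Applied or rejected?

Atomic conditions:
  loyalty tier ∈ {bronze, none}: bronze is in the set → true
  order subtotal ≤ 55.63 USD: 289.92 ≤ 55.63 is false
  ship-to country ∈ {DE, FR}: US is not in the set → false
  item count ≥ 15: 14 ≥ 15 is false
  item count ≤ 1: 14 ≤ 1 is false
  contains a gift card: yes → true
  primary category ∈ {books, toys}: toys is in the set → true
  account age > 1275 days: 1758 > 1275 is true
  prior uses of this code ≥ 0: 2 ≥ 0 is true
  NOT email verified: no → true
  NOT order placed on a weekend: no → true
  placed via mobile app: no → false
  order subtotal ≤ 796.58 USD: 289.92 ≤ 796.58 is true
Combine:
[1.1.1.1.1.1] true AND false = false
[1.1.1.1.1] NOT false = true
[1.1.1.1] NOT true = false
[1.1.1.2] false OR false = false
[1.1.1] false → false (antecedent false ⇒ implication holds) = true
[1.1] NOT true = false
[1.2.2] true AND true = true
[1.2.3] true AND true = true
[1.2] false AND true AND true = false
[1.3.1] true → true = true
[1.3.2] false OR true = true
[1.3] exactly-one(true, true) = false
[1] false OR false OR false = false
[root] NOT false = true
Overall: true → applied

Applied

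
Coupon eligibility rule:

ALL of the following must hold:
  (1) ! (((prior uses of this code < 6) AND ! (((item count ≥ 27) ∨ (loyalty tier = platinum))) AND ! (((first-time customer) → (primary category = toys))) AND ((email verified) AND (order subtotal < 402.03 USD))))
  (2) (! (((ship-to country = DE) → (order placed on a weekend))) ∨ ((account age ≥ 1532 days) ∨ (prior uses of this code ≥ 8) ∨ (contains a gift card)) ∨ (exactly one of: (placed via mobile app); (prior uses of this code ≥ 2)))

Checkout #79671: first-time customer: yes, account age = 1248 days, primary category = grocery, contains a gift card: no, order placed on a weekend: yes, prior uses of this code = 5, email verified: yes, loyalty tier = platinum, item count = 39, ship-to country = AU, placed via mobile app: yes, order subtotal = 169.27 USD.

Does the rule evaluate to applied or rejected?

Rejected

Atomic conditions:
  prior uses of this code < 6: 5 < 6 is true
  item count ≥ 27: 39 ≥ 27 is true
  loyalty tier = platinum: platinum == platinum is true
  first-time customer: yes → true
  primary category = toys: grocery == toys is false
  email verified: yes → true
  order subtotal < 402.03 USD: 169.27 < 402.03 is true
  ship-to country = DE: AU == DE is false
  order placed on a weekend: yes → true
  account age ≥ 1532 days: 1248 ≥ 1532 is false
  prior uses of this code ≥ 8: 5 ≥ 8 is false
  contains a gift card: no → false
  placed via mobile app: yes → true
  prior uses of this code ≥ 2: 5 ≥ 2 is true
Combine:
[1.1.2.1] true OR true = true
[1.1.2] NOT true = false
[1.1.3.1] true → false = false
[1.1.3] NOT false = true
[1.1.4] true AND true = true
[1.1] true AND false AND true AND true = false
[1] NOT false = true
[2.1.1] false → true (antecedent false ⇒ implication holds) = true
[2.1] NOT true = false
[2.2] false OR false OR false = false
[2.3] exactly-one(true, true) = false
[2] false OR false OR false = false
[root] true AND false = false
Overall: false → rejected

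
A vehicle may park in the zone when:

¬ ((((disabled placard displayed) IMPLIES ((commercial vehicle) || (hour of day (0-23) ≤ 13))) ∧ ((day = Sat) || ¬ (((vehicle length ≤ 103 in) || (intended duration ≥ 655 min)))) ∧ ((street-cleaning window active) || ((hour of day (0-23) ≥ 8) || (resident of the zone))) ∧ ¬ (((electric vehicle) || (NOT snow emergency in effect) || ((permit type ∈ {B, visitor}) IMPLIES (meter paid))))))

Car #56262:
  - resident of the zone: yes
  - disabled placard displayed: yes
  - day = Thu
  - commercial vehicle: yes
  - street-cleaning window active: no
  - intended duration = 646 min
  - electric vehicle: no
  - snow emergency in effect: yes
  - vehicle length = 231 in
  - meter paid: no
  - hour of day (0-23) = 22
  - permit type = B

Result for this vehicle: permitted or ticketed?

Ticketed

Atomic conditions:
  disabled placard displayed: yes → true
  commercial vehicle: yes → true
  hour of day (0-23) ≤ 13: 22 ≤ 13 is false
  day = Sat: Thu == Sat is false
  vehicle length ≤ 103 in: 231 ≤ 103 is false
  intended duration ≥ 655 min: 646 ≥ 655 is false
  street-cleaning window active: no → false
  hour of day (0-23) ≥ 8: 22 ≥ 8 is true
  resident of the zone: yes → true
  electric vehicle: no → false
  NOT snow emergency in effect: yes → false
  permit type ∈ {B, visitor}: B is in the set → true
  meter paid: no → false
Combine:
[1.1.2] true OR false = true
[1.1] true → true = true
[1.2.2.1] false OR false = false
[1.2.2] NOT false = true
[1.2] false OR true = true
[1.3.2] true OR true = true
[1.3] false OR true = true
[1.4.1.3] true → false = false
[1.4.1] false OR false OR false = false
[1.4] NOT false = true
[1] true AND true AND true AND true = true
[root] NOT true = false
Overall: false → ticketed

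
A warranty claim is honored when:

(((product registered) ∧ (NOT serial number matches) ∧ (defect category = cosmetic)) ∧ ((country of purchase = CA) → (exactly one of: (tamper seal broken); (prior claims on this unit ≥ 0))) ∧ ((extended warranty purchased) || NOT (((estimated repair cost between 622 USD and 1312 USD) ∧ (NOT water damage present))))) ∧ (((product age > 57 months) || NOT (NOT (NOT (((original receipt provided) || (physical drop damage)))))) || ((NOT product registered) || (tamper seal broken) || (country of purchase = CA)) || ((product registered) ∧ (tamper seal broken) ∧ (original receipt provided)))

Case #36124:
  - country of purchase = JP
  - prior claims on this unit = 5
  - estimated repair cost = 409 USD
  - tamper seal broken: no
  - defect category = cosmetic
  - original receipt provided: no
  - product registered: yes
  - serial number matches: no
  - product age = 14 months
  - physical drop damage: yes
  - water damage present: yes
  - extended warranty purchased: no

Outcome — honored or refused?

Refused

Atomic conditions:
  product registered: yes → true
  NOT serial number matches: no → true
  defect category = cosmetic: cosmetic == cosmetic is true
  country of purchase = CA: JP == CA is false
  tamper seal broken: no → false
  prior claims on this unit ≥ 0: 5 ≥ 0 is true
  extended warranty purchased: no → false
  estimated repair cost between 622 USD and 1312 USD: 409 in [622, 1312] is false
  NOT water damage present: yes → false
  product age > 57 months: 14 > 57 is false
  original receipt provided: no → false
  physical drop damage: yes → true
  NOT product registered: yes → false
Combine:
[1.1] true AND true AND true = true
[1.2.2] exactly-one(false, true) = true
[1.2] false → true (antecedent false ⇒ implication holds) = true
[1.3.2.1] false AND false = false
[1.3.2] NOT false = true
[1.3] false OR true = true
[1] true AND true AND true = true
[2.1.2.1.1.1] false OR true = true
[2.1.2.1.1] NOT true = false
[2.1.2.1] NOT false = true
[2.1.2] NOT true = false
[2.1] false OR false = false
[2.2] false OR false OR false = false
[2.3] true AND false AND false = false
[2] false OR false OR false = false
[root] true AND false = false
Overall: false → refused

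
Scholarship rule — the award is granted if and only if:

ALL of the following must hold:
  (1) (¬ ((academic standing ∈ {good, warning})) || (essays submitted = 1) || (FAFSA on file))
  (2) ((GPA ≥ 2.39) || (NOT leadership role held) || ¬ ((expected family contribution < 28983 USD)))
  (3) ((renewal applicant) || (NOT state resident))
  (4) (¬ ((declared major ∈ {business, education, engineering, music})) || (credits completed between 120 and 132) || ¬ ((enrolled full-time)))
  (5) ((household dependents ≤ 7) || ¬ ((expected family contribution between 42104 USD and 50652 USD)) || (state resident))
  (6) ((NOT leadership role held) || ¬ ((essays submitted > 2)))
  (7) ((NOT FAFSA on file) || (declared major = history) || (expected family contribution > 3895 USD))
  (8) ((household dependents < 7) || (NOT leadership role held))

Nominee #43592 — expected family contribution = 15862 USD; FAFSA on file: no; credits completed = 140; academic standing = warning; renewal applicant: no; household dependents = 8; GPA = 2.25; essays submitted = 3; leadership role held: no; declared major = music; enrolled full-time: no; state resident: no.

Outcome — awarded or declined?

Declined

Atomic conditions:
  academic standing ∈ {good, warning}: warning is in the set → true
  essays submitted = 1: 3 == 1 is false
  FAFSA on file: no → false
  GPA ≥ 2.39: 2.25 ≥ 2.39 is false
  NOT leadership role held: no → true
  expected family contribution < 28983 USD: 15862 < 28983 is true
  renewal applicant: no → false
  NOT state resident: no → true
  declared major ∈ {business, education, engineering, music}: music is in the set → true
  credits completed between 120 and 132: 140 in [120, 132] is false
  enrolled full-time: no → false
  household dependents ≤ 7: 8 ≤ 7 is false
  expected family contribution between 42104 USD and 50652 USD: 15862 in [42104, 50652] is false
  state resident: no → false
  essays submitted > 2: 3 > 2 is true
  NOT FAFSA on file: no → true
  declared major = history: music == history is false
  expected family contribution > 3895 USD: 15862 > 3895 is true
  household dependents < 7: 8 < 7 is false
Combine:
[1.1] NOT true = false
[1] false OR false OR false = false
[2.3] NOT true = false
[2] false OR true OR false = true
[3] false OR true = true
[4.1] NOT true = false
[4.3] NOT false = true
[4] false OR false OR true = true
[5.2] NOT false = true
[5] false OR true OR false = true
[6.2] NOT true = false
[6] true OR false = true
[7] true OR false OR true = true
[8] false OR true = true
[root] false AND true AND true AND true AND true AND true AND true AND true = false
Overall: false → declined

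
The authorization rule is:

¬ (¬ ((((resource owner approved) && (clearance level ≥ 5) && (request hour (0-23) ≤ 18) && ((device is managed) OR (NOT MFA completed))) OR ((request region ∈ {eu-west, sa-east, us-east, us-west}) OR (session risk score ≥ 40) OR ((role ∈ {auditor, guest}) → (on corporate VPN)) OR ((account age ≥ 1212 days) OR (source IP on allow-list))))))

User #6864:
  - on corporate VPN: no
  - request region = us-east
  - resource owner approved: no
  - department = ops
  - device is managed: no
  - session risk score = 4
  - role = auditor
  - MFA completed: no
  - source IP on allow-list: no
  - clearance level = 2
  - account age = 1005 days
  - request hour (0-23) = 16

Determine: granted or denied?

Atomic conditions:
  resource owner approved: no → false
  clearance level ≥ 5: 2 ≥ 5 is false
  request hour (0-23) ≤ 18: 16 ≤ 18 is true
  device is managed: no → false
  NOT MFA completed: no → true
  request region ∈ {eu-west, sa-east, us-east, us-west}: us-east is in the set → true
  session risk score ≥ 40: 4 ≥ 40 is false
  role ∈ {auditor, guest}: auditor is in the set → true
  on corporate VPN: no → false
  account age ≥ 1212 days: 1005 ≥ 1212 is false
  source IP on allow-list: no → false
Combine:
[1.1.1.4] false OR true = true
[1.1.1] false AND false AND true AND true = false
[1.1.2.3] true → false = false
[1.1.2.4] false OR false = false
[1.1.2] true OR false OR false OR false = true
[1.1] false OR true = true
[1] NOT true = false
[root] NOT false = true
Overall: true → granted

Granted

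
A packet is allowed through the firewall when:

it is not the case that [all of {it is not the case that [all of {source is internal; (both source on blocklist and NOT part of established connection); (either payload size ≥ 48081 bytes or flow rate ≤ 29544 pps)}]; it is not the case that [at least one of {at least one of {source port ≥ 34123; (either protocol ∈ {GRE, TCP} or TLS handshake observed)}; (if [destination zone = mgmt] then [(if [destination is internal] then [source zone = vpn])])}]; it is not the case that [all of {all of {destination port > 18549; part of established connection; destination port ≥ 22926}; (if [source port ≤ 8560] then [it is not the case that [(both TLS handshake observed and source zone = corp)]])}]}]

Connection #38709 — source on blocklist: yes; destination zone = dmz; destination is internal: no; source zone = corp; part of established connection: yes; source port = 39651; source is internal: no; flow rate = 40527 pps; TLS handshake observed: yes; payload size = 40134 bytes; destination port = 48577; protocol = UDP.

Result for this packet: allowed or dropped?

Allowed

Atomic conditions:
  source is internal: no → false
  source on blocklist: yes → true
  NOT part of established connection: yes → false
  payload size ≥ 48081 bytes: 40134 ≥ 48081 is false
  flow rate ≤ 29544 pps: 40527 ≤ 29544 is false
  source port ≥ 34123: 39651 ≥ 34123 is true
  protocol ∈ {GRE, TCP}: UDP is not in the set → false
  TLS handshake observed: yes → true
  destination zone = mgmt: dmz == mgmt is false
  destination is internal: no → false
  source zone = vpn: corp == vpn is false
  destination port > 18549: 48577 > 18549 is true
  part of established connection: yes → true
  destination port ≥ 22926: 48577 ≥ 22926 is true
  source port ≤ 8560: 39651 ≤ 8560 is false
  source zone = corp: corp == corp is true
Combine:
[1.1.1.2] true AND false = false
[1.1.1.3] false OR false = false
[1.1.1] false AND false AND false = false
[1.1] NOT false = true
[1.2.1.1.2] false OR true = true
[1.2.1.1] true OR true = true
[1.2.1.2.2] false → false (antecedent false ⇒ implication holds) = true
[1.2.1.2] false → true (antecedent false ⇒ implication holds) = true
[1.2.1] true OR true = true
[1.2] NOT true = false
[1.3.1.1] true AND true AND true = true
[1.3.1.2.2.1] true AND true = true
[1.3.1.2.2] NOT true = false
[1.3.1.2] false → false (antecedent false ⇒ implication holds) = true
[1.3.1] true AND true = true
[1.3] NOT true = false
[1] true AND false AND false = false
[root] NOT false = true
Overall: true → allowed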